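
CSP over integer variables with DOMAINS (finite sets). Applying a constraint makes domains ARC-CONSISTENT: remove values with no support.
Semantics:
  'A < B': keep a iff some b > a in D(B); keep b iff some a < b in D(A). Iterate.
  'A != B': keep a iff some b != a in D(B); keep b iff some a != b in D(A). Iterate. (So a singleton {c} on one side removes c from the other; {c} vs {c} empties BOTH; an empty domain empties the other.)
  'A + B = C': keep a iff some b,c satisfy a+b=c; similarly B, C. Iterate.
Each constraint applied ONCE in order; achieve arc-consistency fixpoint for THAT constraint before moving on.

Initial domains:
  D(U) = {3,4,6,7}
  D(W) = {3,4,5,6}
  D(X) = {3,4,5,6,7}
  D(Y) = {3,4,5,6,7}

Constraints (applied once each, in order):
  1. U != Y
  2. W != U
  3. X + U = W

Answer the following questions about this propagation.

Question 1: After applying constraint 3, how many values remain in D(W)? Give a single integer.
Answer: 1

Derivation:
Constraint 1 (U != Y) on D(U)={3,4,6,7} D(Y)={3,4,5,6,7}: no change
Constraint 2 (W != U) on D(W)={3,4,5,6} D(U)={3,4,6,7}: no change
Constraint 3 (X + U = W) on D(X)={3,4,5,6,7} D(U)={3,4,6,7} D(W)={3,4,5,6}: X {3,4,5,6,7}->{3}; U {3,4,6,7}->{3}; W {3,4,5,6}->{6}
So after constraint 3: D(W)={6}, size = 1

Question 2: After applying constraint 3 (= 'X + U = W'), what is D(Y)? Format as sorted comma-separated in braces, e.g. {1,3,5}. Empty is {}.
Constraint 1 (U != Y) on D(U)={3,4,6,7} D(Y)={3,4,5,6,7}: no change
Constraint 2 (W != U) on D(W)={3,4,5,6} D(U)={3,4,6,7}: no change
Constraint 3 (X + U = W) on D(X)={3,4,5,6,7} D(U)={3,4,6,7} D(W)={3,4,5,6}: X {3,4,5,6,7}->{3}; U {3,4,6,7}->{3}; W {3,4,5,6}->{6}
So after constraint 3: D(Y) = {3,4,5,6,7}

Answer: {3,4,5,6,7}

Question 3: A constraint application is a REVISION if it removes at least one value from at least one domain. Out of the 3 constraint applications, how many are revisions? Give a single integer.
Answer: 1

Derivation:
Constraint 1 (U != Y) on D(U)={3,4,6,7} D(Y)={3,4,5,6,7}: no change => not a revision
Constraint 2 (W != U) on D(W)={3,4,5,6} D(U)={3,4,6,7}: no change => not a revision
Constraint 3 (X + U = W) on D(X)={3,4,5,6,7} D(U)={3,4,6,7} D(W)={3,4,5,6}: X {3,4,5,6,7}->{3}; U {3,4,6,7}->{3}; W {3,4,5,6}->{6} => REVISION
Total revisions = 1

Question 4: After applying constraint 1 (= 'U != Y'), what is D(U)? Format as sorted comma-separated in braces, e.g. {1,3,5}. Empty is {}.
Answer: {3,4,6,7}

Derivation:
Constraint 1 (U != Y) on D(U)={3,4,6,7} D(Y)={3,4,5,6,7}: no change
So after constraint 1: D(U) = {3,4,6,7}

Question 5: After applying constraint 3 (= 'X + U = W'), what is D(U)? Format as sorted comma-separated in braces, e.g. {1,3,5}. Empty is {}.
Constraint 1 (U != Y) on D(U)={3,4,6,7} D(Y)={3,4,5,6,7}: no change
Constraint 2 (W != U) on D(W)={3,4,5,6} D(U)={3,4,6,7}: no change
Constraint 3 (X + U = W) on D(X)={3,4,5,6,7} D(U)={3,4,6,7} D(W)={3,4,5,6}: X {3,4,5,6,7}->{3}; U {3,4,6,7}->{3}; W {3,4,5,6}->{6}
So after constraint 3: D(U) = {3}

Answer: {3}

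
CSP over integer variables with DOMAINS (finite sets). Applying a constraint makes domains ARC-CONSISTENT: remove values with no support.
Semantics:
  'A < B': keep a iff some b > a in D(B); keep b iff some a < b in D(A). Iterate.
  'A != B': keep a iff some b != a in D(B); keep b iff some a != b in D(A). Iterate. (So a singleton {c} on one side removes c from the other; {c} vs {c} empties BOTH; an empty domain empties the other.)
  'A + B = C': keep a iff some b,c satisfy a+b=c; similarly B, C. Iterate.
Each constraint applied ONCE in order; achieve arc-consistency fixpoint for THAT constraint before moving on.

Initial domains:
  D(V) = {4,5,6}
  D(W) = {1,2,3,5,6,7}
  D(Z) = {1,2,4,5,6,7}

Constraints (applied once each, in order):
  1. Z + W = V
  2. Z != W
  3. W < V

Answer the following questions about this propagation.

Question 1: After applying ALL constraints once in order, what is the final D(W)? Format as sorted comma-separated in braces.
Constraint 1 (Z + W = V) on D(Z)={1,2,4,5,6,7} D(W)={1,2,3,5,6,7} D(V)={4,5,6}: Z {1,2,4,5,6,7}->{1,2,4,5}; W {1,2,3,5,6,7}->{1,2,3,5}
Constraint 2 (Z != W) on D(Z)={1,2,4,5} D(W)={1,2,3,5}: no change
Constraint 3 (W < V) on D(W)={1,2,3,5} D(V)={4,5,6}: no change
So after all 3 constraints: D(W) = {1,2,3,5}

Answer: {1,2,3,5}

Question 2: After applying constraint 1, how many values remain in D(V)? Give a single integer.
Answer: 3

Derivation:
Constraint 1 (Z + W = V) on D(Z)={1,2,4,5,6,7} D(W)={1,2,3,5,6,7} D(V)={4,5,6}: Z {1,2,4,5,6,7}->{1,2,4,5}; W {1,2,3,5,6,7}->{1,2,3,5}
So after constraint 1: D(V)={4,5,6}, size = 3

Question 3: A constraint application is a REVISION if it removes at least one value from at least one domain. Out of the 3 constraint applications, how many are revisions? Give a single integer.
Answer: 1

Derivation:
Constraint 1 (Z + W = V) on D(Z)={1,2,4,5,6,7} D(W)={1,2,3,5,6,7} D(V)={4,5,6}: Z {1,2,4,5,6,7}->{1,2,4,5}; W {1,2,3,5,6,7}->{1,2,3,5} => REVISION
Constraint 2 (Z != W) on D(Z)={1,2,4,5} D(W)={1,2,3,5}: no change => not a revision
Constraint 3 (W < V) on D(W)={1,2,3,5} D(V)={4,5,6}: no change => not a revision
Total revisions = 1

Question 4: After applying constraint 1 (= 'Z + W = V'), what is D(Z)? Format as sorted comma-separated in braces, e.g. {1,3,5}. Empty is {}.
Constraint 1 (Z + W = V) on D(Z)={1,2,4,5,6,7} D(W)={1,2,3,5,6,7} D(V)={4,5,6}: Z {1,2,4,5,6,7}->{1,2,4,5}; W {1,2,3,5,6,7}->{1,2,3,5}
So after constraint 1: D(Z) = {1,2,4,5}

Answer: {1,2,4,5}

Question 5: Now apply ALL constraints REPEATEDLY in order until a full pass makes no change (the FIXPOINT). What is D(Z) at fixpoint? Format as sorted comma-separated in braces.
Answer: {1,2,4,5}

Derivation:
pass 0 (initial): D(Z)={1,2,4,5,6,7}
pass 1: W {1,2,3,5,6,7}->{1,2,3,5}; Z {1,2,4,5,6,7}->{1,2,4,5}
pass 2: no change
Fixpoint after 2 passes: D(Z) = {1,2,4,5}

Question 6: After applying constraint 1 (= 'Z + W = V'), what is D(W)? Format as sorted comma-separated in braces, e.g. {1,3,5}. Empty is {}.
Constraint 1 (Z + W = V) on D(Z)={1,2,4,5,6,7} D(W)={1,2,3,5,6,7} D(V)={4,5,6}: Z {1,2,4,5,6,7}->{1,2,4,5}; W {1,2,3,5,6,7}->{1,2,3,5}
So after constraint 1: D(W) = {1,2,3,5}

Answer: {1,2,3,5}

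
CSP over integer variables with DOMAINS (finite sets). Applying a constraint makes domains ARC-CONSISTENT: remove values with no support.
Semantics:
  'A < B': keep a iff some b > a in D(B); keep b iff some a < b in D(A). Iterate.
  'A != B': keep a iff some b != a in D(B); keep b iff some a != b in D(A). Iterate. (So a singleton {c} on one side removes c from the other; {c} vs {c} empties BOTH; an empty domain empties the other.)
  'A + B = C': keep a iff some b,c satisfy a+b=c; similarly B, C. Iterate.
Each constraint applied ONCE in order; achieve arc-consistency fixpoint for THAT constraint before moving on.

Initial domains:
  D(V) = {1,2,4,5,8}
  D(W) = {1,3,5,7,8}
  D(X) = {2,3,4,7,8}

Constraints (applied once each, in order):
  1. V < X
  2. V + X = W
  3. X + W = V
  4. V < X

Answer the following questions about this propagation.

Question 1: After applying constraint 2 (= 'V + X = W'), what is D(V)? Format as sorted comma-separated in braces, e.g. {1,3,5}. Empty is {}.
Answer: {1,2,4,5}

Derivation:
Constraint 1 (V < X) on D(V)={1,2,4,5,8} D(X)={2,3,4,7,8}: V {1,2,4,5,8}->{1,2,4,5}
Constraint 2 (V + X = W) on D(V)={1,2,4,5} D(X)={2,3,4,7,8} D(W)={1,3,5,7,8}: X {2,3,4,7,8}->{2,3,4,7}; W {1,3,5,7,8}->{3,5,7,8}
So after constraint 2: D(V) = {1,2,4,5}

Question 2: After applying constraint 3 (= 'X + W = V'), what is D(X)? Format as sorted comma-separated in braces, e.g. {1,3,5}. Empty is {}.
Answer: {2}

Derivation:
Constraint 1 (V < X) on D(V)={1,2,4,5,8} D(X)={2,3,4,7,8}: V {1,2,4,5,8}->{1,2,4,5}
Constraint 2 (V + X = W) on D(V)={1,2,4,5} D(X)={2,3,4,7,8} D(W)={1,3,5,7,8}: X {2,3,4,7,8}->{2,3,4,7}; W {1,3,5,7,8}->{3,5,7,8}
Constraint 3 (X + W = V) on D(X)={2,3,4,7} D(W)={3,5,7,8} D(V)={1,2,4,5}: X {2,3,4,7}->{2}; W {3,5,7,8}->{3}; V {1,2,4,5}->{5}
So after constraint 3: D(X) = {2}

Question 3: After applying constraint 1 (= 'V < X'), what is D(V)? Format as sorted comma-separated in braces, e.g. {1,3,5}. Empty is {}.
Constraint 1 (V < X) on D(V)={1,2,4,5,8} D(X)={2,3,4,7,8}: V {1,2,4,5,8}->{1,2,4,5}
So after constraint 1: D(V) = {1,2,4,5}

Answer: {1,2,4,5}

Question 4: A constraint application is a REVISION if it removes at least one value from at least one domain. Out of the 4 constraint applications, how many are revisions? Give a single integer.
Constraint 1 (V < X) on D(V)={1,2,4,5,8} D(X)={2,3,4,7,8}: V {1,2,4,5,8}->{1,2,4,5} => REVISION
Constraint 2 (V + X = W) on D(V)={1,2,4,5} D(X)={2,3,4,7,8} D(W)={1,3,5,7,8}: X {2,3,4,7,8}->{2,3,4,7}; W {1,3,5,7,8}->{3,5,7,8} => REVISION
Constraint 3 (X + W = V) on D(X)={2,3,4,7} D(W)={3,5,7,8} D(V)={1,2,4,5}: X {2,3,4,7}->{2}; W {3,5,7,8}->{3}; V {1,2,4,5}->{5} => REVISION
Constraint 4 (V < X) on D(V)={5} D(X)={2}: V {5}->{}; X {2}->{} => REVISION
Total revisions = 4

Answer: 4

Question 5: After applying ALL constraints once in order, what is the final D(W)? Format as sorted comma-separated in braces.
Answer: {3}

Derivation:
Constraint 1 (V < X) on D(V)={1,2,4,5,8} D(X)={2,3,4,7,8}: V {1,2,4,5,8}->{1,2,4,5}
Constraint 2 (V + X = W) on D(V)={1,2,4,5} D(X)={2,3,4,7,8} D(W)={1,3,5,7,8}: X {2,3,4,7,8}->{2,3,4,7}; W {1,3,5,7,8}->{3,5,7,8}
Constraint 3 (X + W = V) on D(X)={2,3,4,7} D(W)={3,5,7,8} D(V)={1,2,4,5}: X {2,3,4,7}->{2}; W {3,5,7,8}->{3}; V {1,2,4,5}->{5}
Constraint 4 (V < X) on D(V)={5} D(X)={2}: V {5}->{}; X {2}->{}
So after all 4 constraints: D(W) = {3}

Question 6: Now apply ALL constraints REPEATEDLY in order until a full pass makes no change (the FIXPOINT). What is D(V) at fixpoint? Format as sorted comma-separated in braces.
Answer: {}

Derivation:
pass 0 (initial): D(V)={1,2,4,5,8}
pass 1: V {1,2,4,5,8}->{}; W {1,3,5,7,8}->{3}; X {2,3,4,7,8}->{}
pass 2: W {3}->{}
pass 3: no change
Fixpoint after 3 passes: D(V) = {}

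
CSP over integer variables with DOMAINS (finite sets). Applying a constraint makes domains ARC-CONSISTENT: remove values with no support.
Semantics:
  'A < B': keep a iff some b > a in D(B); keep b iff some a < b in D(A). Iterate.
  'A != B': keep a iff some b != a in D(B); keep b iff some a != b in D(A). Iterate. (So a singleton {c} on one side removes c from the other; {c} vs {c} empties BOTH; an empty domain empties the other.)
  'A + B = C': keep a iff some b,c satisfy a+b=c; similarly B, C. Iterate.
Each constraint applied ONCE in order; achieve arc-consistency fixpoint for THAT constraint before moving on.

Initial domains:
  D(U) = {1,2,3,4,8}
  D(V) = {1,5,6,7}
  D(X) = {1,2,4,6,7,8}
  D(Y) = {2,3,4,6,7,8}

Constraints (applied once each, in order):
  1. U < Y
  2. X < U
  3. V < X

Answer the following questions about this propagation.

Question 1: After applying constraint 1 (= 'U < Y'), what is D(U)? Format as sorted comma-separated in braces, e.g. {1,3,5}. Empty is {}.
Answer: {1,2,3,4}

Derivation:
Constraint 1 (U < Y) on D(U)={1,2,3,4,8} D(Y)={2,3,4,6,7,8}: U {1,2,3,4,8}->{1,2,3,4}
So after constraint 1: D(U) = {1,2,3,4}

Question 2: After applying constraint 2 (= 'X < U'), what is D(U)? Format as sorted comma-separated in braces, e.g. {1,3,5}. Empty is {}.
Answer: {2,3,4}

Derivation:
Constraint 1 (U < Y) on D(U)={1,2,3,4,8} D(Y)={2,3,4,6,7,8}: U {1,2,3,4,8}->{1,2,3,4}
Constraint 2 (X < U) on D(X)={1,2,4,6,7,8} D(U)={1,2,3,4}: X {1,2,4,6,7,8}->{1,2}; U {1,2,3,4}->{2,3,4}
So after constraint 2: D(U) = {2,3,4}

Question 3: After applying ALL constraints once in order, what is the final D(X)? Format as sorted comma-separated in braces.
Constraint 1 (U < Y) on D(U)={1,2,3,4,8} D(Y)={2,3,4,6,7,8}: U {1,2,3,4,8}->{1,2,3,4}
Constraint 2 (X < U) on D(X)={1,2,4,6,7,8} D(U)={1,2,3,4}: X {1,2,4,6,7,8}->{1,2}; U {1,2,3,4}->{2,3,4}
Constraint 3 (V < X) on D(V)={1,5,6,7} D(X)={1,2}: V {1,5,6,7}->{1}; X {1,2}->{2}
So after all 3 constraints: D(X) = {2}

Answer: {2}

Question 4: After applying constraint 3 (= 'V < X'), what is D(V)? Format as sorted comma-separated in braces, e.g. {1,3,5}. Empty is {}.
Constraint 1 (U < Y) on D(U)={1,2,3,4,8} D(Y)={2,3,4,6,7,8}: U {1,2,3,4,8}->{1,2,3,4}
Constraint 2 (X < U) on D(X)={1,2,4,6,7,8} D(U)={1,2,3,4}: X {1,2,4,6,7,8}->{1,2}; U {1,2,3,4}->{2,3,4}
Constraint 3 (V < X) on D(V)={1,5,6,7} D(X)={1,2}: V {1,5,6,7}->{1}; X {1,2}->{2}
So after constraint 3: D(V) = {1}

Answer: {1}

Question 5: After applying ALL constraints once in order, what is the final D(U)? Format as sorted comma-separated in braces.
Constraint 1 (U < Y) on D(U)={1,2,3,4,8} D(Y)={2,3,4,6,7,8}: U {1,2,3,4,8}->{1,2,3,4}
Constraint 2 (X < U) on D(X)={1,2,4,6,7,8} D(U)={1,2,3,4}: X {1,2,4,6,7,8}->{1,2}; U {1,2,3,4}->{2,3,4}
Constraint 3 (V < X) on D(V)={1,5,6,7} D(X)={1,2}: V {1,5,6,7}->{1}; X {1,2}->{2}
So after all 3 constraints: D(U) = {2,3,4}

Answer: {2,3,4}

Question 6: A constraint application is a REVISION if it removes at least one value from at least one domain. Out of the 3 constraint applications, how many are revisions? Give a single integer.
Answer: 3

Derivation:
Constraint 1 (U < Y) on D(U)={1,2,3,4,8} D(Y)={2,3,4,6,7,8}: U {1,2,3,4,8}->{1,2,3,4} => REVISION
Constraint 2 (X < U) on D(X)={1,2,4,6,7,8} D(U)={1,2,3,4}: X {1,2,4,6,7,8}->{1,2}; U {1,2,3,4}->{2,3,4} => REVISION
Constraint 3 (V < X) on D(V)={1,5,6,7} D(X)={1,2}: V {1,5,6,7}->{1}; X {1,2}->{2} => REVISION
Total revisions = 3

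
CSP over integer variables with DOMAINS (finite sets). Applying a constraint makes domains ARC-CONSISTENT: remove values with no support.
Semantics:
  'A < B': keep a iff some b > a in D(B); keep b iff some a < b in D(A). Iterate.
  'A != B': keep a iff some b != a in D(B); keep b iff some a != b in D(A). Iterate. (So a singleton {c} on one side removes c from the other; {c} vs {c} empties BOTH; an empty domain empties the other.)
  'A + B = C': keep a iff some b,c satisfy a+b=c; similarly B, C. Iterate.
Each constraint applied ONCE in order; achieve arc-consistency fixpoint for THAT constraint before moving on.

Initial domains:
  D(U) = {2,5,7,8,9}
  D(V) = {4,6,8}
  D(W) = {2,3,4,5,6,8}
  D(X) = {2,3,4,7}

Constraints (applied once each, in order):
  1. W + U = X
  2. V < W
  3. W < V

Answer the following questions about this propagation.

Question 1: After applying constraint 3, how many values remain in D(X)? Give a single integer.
Constraint 1 (W + U = X) on D(W)={2,3,4,5,6,8} D(U)={2,5,7,8,9} D(X)={2,3,4,7}: W {2,3,4,5,6,8}->{2,5}; U {2,5,7,8,9}->{2,5}; X {2,3,4,7}->{4,7}
Constraint 2 (V < W) on D(V)={4,6,8} D(W)={2,5}: V {4,6,8}->{4}; W {2,5}->{5}
Constraint 3 (W < V) on D(W)={5} D(V)={4}: W {5}->{}; V {4}->{}
So after constraint 3: D(X)={4,7}, size = 2

Answer: 2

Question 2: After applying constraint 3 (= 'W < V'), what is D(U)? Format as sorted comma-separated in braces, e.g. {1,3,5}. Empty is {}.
Answer: {2,5}

Derivation:
Constraint 1 (W + U = X) on D(W)={2,3,4,5,6,8} D(U)={2,5,7,8,9} D(X)={2,3,4,7}: W {2,3,4,5,6,8}->{2,5}; U {2,5,7,8,9}->{2,5}; X {2,3,4,7}->{4,7}
Constraint 2 (V < W) on D(V)={4,6,8} D(W)={2,5}: V {4,6,8}->{4}; W {2,5}->{5}
Constraint 3 (W < V) on D(W)={5} D(V)={4}: W {5}->{}; V {4}->{}
So after constraint 3: D(U) = {2,5}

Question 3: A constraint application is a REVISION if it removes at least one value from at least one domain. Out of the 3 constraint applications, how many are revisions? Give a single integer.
Answer: 3

Derivation:
Constraint 1 (W + U = X) on D(W)={2,3,4,5,6,8} D(U)={2,5,7,8,9} D(X)={2,3,4,7}: W {2,3,4,5,6,8}->{2,5}; U {2,5,7,8,9}->{2,5}; X {2,3,4,7}->{4,7} => REVISION
Constraint 2 (V < W) on D(V)={4,6,8} D(W)={2,5}: V {4,6,8}->{4}; W {2,5}->{5} => REVISION
Constraint 3 (W < V) on D(W)={5} D(V)={4}: W {5}->{}; V {4}->{} => REVISION
Total revisions = 3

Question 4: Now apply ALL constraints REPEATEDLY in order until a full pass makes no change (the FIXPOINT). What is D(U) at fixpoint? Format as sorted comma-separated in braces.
pass 0 (initial): D(U)={2,5,7,8,9}
pass 1: U {2,5,7,8,9}->{2,5}; V {4,6,8}->{}; W {2,3,4,5,6,8}->{}; X {2,3,4,7}->{4,7}
pass 2: U {2,5}->{}; X {4,7}->{}
pass 3: no change
Fixpoint after 3 passes: D(U) = {}

Answer: {}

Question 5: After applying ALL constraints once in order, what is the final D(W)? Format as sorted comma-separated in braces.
Answer: {}

Derivation:
Constraint 1 (W + U = X) on D(W)={2,3,4,5,6,8} D(U)={2,5,7,8,9} D(X)={2,3,4,7}: W {2,3,4,5,6,8}->{2,5}; U {2,5,7,8,9}->{2,5}; X {2,3,4,7}->{4,7}
Constraint 2 (V < W) on D(V)={4,6,8} D(W)={2,5}: V {4,6,8}->{4}; W {2,5}->{5}
Constraint 3 (W < V) on D(W)={5} D(V)={4}: W {5}->{}; V {4}->{}
So after all 3 constraints: D(W) = {}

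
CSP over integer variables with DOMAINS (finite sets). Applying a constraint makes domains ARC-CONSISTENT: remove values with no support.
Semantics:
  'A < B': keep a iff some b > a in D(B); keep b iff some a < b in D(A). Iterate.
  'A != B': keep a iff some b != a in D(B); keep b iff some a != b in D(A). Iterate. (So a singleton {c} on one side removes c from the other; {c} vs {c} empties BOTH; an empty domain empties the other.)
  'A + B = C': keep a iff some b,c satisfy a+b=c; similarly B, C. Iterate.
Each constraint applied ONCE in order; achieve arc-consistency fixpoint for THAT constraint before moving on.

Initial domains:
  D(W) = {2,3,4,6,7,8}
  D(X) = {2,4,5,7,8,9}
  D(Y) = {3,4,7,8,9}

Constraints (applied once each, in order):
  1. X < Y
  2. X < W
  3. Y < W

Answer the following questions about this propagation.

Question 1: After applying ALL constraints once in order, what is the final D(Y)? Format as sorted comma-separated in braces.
Constraint 1 (X < Y) on D(X)={2,4,5,7,8,9} D(Y)={3,4,7,8,9}: X {2,4,5,7,8,9}->{2,4,5,7,8}
Constraint 2 (X < W) on D(X)={2,4,5,7,8} D(W)={2,3,4,6,7,8}: X {2,4,5,7,8}->{2,4,5,7}; W {2,3,4,6,7,8}->{3,4,6,7,8}
Constraint 3 (Y < W) on D(Y)={3,4,7,8,9} D(W)={3,4,6,7,8}: Y {3,4,7,8,9}->{3,4,7}; W {3,4,6,7,8}->{4,6,7,8}
So after all 3 constraints: D(Y) = {3,4,7}

Answer: {3,4,7}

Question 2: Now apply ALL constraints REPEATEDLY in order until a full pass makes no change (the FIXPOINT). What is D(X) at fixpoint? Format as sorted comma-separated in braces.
pass 0 (initial): D(X)={2,4,5,7,8,9}
pass 1: W {2,3,4,6,7,8}->{4,6,7,8}; X {2,4,5,7,8,9}->{2,4,5,7}; Y {3,4,7,8,9}->{3,4,7}
pass 2: X {2,4,5,7}->{2,4,5}
pass 3: no change
Fixpoint after 3 passes: D(X) = {2,4,5}

Answer: {2,4,5}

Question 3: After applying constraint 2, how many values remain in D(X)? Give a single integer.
Constraint 1 (X < Y) on D(X)={2,4,5,7,8,9} D(Y)={3,4,7,8,9}: X {2,4,5,7,8,9}->{2,4,5,7,8}
Constraint 2 (X < W) on D(X)={2,4,5,7,8} D(W)={2,3,4,6,7,8}: X {2,4,5,7,8}->{2,4,5,7}; W {2,3,4,6,7,8}->{3,4,6,7,8}
So after constraint 2: D(X)={2,4,5,7}, size = 4

Answer: 4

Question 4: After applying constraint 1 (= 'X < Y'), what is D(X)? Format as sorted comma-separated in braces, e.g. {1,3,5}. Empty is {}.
Constraint 1 (X < Y) on D(X)={2,4,5,7,8,9} D(Y)={3,4,7,8,9}: X {2,4,5,7,8,9}->{2,4,5,7,8}
So after constraint 1: D(X) = {2,4,5,7,8}

Answer: {2,4,5,7,8}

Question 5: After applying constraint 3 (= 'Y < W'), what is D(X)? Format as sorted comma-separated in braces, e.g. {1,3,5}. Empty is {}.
Answer: {2,4,5,7}

Derivation:
Constraint 1 (X < Y) on D(X)={2,4,5,7,8,9} D(Y)={3,4,7,8,9}: X {2,4,5,7,8,9}->{2,4,5,7,8}
Constraint 2 (X < W) on D(X)={2,4,5,7,8} D(W)={2,3,4,6,7,8}: X {2,4,5,7,8}->{2,4,5,7}; W {2,3,4,6,7,8}->{3,4,6,7,8}
Constraint 3 (Y < W) on D(Y)={3,4,7,8,9} D(W)={3,4,6,7,8}: Y {3,4,7,8,9}->{3,4,7}; W {3,4,6,7,8}->{4,6,7,8}
So after constraint 3: D(X) = {2,4,5,7}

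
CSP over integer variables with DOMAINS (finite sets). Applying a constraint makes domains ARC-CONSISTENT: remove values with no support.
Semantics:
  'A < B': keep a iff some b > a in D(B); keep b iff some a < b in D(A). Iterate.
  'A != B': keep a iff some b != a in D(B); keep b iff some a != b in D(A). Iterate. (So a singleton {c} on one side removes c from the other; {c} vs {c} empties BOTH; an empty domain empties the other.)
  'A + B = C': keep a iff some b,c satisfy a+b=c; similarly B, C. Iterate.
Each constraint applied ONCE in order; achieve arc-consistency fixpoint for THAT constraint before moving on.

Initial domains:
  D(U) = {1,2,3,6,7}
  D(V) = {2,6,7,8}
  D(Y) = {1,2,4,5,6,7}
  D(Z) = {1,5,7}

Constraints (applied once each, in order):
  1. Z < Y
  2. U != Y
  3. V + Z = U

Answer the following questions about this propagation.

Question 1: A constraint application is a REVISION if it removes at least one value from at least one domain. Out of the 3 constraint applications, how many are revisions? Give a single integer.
Answer: 2

Derivation:
Constraint 1 (Z < Y) on D(Z)={1,5,7} D(Y)={1,2,4,5,6,7}: Z {1,5,7}->{1,5}; Y {1,2,4,5,6,7}->{2,4,5,6,7} => REVISION
Constraint 2 (U != Y) on D(U)={1,2,3,6,7} D(Y)={2,4,5,6,7}: no change => not a revision
Constraint 3 (V + Z = U) on D(V)={2,6,7,8} D(Z)={1,5} D(U)={1,2,3,6,7}: V {2,6,7,8}->{2,6}; U {1,2,3,6,7}->{3,7} => REVISION
Total revisions = 2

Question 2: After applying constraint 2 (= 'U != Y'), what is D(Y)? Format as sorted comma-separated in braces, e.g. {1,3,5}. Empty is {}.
Constraint 1 (Z < Y) on D(Z)={1,5,7} D(Y)={1,2,4,5,6,7}: Z {1,5,7}->{1,5}; Y {1,2,4,5,6,7}->{2,4,5,6,7}
Constraint 2 (U != Y) on D(U)={1,2,3,6,7} D(Y)={2,4,5,6,7}: no change
So after constraint 2: D(Y) = {2,4,5,6,7}

Answer: {2,4,5,6,7}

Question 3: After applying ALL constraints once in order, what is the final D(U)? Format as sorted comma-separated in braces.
Constraint 1 (Z < Y) on D(Z)={1,5,7} D(Y)={1,2,4,5,6,7}: Z {1,5,7}->{1,5}; Y {1,2,4,5,6,7}->{2,4,5,6,7}
Constraint 2 (U != Y) on D(U)={1,2,3,6,7} D(Y)={2,4,5,6,7}: no change
Constraint 3 (V + Z = U) on D(V)={2,6,7,8} D(Z)={1,5} D(U)={1,2,3,6,7}: V {2,6,7,8}->{2,6}; U {1,2,3,6,7}->{3,7}
So after all 3 constraints: D(U) = {3,7}

Answer: {3,7}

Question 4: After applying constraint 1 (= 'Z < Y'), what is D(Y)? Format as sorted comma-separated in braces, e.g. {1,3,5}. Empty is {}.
Answer: {2,4,5,6,7}

Derivation:
Constraint 1 (Z < Y) on D(Z)={1,5,7} D(Y)={1,2,4,5,6,7}: Z {1,5,7}->{1,5}; Y {1,2,4,5,6,7}->{2,4,5,6,7}
So after constraint 1: D(Y) = {2,4,5,6,7}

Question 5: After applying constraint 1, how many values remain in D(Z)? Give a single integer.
Constraint 1 (Z < Y) on D(Z)={1,5,7} D(Y)={1,2,4,5,6,7}: Z {1,5,7}->{1,5}; Y {1,2,4,5,6,7}->{2,4,5,6,7}
So after constraint 1: D(Z)={1,5}, size = 2

Answer: 2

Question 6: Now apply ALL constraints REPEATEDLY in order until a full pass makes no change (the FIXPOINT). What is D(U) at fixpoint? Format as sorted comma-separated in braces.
pass 0 (initial): D(U)={1,2,3,6,7}
pass 1: U {1,2,3,6,7}->{3,7}; V {2,6,7,8}->{2,6}; Y {1,2,4,5,6,7}->{2,4,5,6,7}; Z {1,5,7}->{1,5}
pass 2: no change
Fixpoint after 2 passes: D(U) = {3,7}

Answer: {3,7}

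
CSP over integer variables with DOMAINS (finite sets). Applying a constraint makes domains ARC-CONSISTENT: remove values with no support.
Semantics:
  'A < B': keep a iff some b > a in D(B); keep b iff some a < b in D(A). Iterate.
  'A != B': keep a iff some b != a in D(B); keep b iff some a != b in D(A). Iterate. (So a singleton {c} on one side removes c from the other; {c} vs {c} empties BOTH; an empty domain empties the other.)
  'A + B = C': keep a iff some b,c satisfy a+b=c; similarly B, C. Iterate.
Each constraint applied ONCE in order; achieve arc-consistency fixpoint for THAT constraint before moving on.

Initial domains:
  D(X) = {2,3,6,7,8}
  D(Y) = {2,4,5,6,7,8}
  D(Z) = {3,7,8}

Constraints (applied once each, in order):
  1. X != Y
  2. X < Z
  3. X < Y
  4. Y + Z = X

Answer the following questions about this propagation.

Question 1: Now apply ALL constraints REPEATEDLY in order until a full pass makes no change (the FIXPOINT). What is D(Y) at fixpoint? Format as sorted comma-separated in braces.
pass 0 (initial): D(Y)={2,4,5,6,7,8}
pass 1: X {2,3,6,7,8}->{7}; Y {2,4,5,6,7,8}->{4}; Z {3,7,8}->{3}
pass 2: X {7}->{}; Y {4}->{}; Z {3}->{}
pass 3: no change
Fixpoint after 3 passes: D(Y) = {}

Answer: {}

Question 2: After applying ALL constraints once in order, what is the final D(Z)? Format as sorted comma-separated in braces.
Answer: {3}

Derivation:
Constraint 1 (X != Y) on D(X)={2,3,6,7,8} D(Y)={2,4,5,6,7,8}: no change
Constraint 2 (X < Z) on D(X)={2,3,6,7,8} D(Z)={3,7,8}: X {2,3,6,7,8}->{2,3,6,7}
Constraint 3 (X < Y) on D(X)={2,3,6,7} D(Y)={2,4,5,6,7,8}: Y {2,4,5,6,7,8}->{4,5,6,7,8}
Constraint 4 (Y + Z = X) on D(Y)={4,5,6,7,8} D(Z)={3,7,8} D(X)={2,3,6,7}: Y {4,5,6,7,8}->{4}; Z {3,7,8}->{3}; X {2,3,6,7}->{7}
So after all 4 constraints: D(Z) = {3}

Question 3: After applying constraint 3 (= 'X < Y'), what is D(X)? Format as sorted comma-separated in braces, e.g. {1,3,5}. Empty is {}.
Answer: {2,3,6,7}

Derivation:
Constraint 1 (X != Y) on D(X)={2,3,6,7,8} D(Y)={2,4,5,6,7,8}: no change
Constraint 2 (X < Z) on D(X)={2,3,6,7,8} D(Z)={3,7,8}: X {2,3,6,7,8}->{2,3,6,7}
Constraint 3 (X < Y) on D(X)={2,3,6,7} D(Y)={2,4,5,6,7,8}: Y {2,4,5,6,7,8}->{4,5,6,7,8}
So after constraint 3: D(X) = {2,3,6,7}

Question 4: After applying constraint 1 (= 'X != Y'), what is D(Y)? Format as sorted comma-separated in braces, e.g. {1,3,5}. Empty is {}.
Answer: {2,4,5,6,7,8}

Derivation:
Constraint 1 (X != Y) on D(X)={2,3,6,7,8} D(Y)={2,4,5,6,7,8}: no change
So after constraint 1: D(Y) = {2,4,5,6,7,8}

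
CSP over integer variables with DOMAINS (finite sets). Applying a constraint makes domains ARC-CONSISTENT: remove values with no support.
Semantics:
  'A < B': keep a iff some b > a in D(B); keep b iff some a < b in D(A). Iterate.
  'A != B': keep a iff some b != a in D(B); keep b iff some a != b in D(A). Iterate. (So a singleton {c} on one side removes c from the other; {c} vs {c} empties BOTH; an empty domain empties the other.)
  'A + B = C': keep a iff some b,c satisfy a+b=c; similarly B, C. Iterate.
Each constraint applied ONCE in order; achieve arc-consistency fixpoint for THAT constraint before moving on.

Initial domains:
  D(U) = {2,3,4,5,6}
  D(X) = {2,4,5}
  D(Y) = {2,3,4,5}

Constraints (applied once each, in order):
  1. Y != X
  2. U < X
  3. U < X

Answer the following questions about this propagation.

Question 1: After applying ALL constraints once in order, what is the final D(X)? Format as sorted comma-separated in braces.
Constraint 1 (Y != X) on D(Y)={2,3,4,5} D(X)={2,4,5}: no change
Constraint 2 (U < X) on D(U)={2,3,4,5,6} D(X)={2,4,5}: U {2,3,4,5,6}->{2,3,4}; X {2,4,5}->{4,5}
Constraint 3 (U < X) on D(U)={2,3,4} D(X)={4,5}: no change
So after all 3 constraints: D(X) = {4,5}

Answer: {4,5}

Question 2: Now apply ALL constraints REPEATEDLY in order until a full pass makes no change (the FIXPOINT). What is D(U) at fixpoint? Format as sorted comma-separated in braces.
Answer: {2,3,4}

Derivation:
pass 0 (initial): D(U)={2,3,4,5,6}
pass 1: U {2,3,4,5,6}->{2,3,4}; X {2,4,5}->{4,5}
pass 2: no change
Fixpoint after 2 passes: D(U) = {2,3,4}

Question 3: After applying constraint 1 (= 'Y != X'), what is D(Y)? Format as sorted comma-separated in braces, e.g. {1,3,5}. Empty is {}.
Constraint 1 (Y != X) on D(Y)={2,3,4,5} D(X)={2,4,5}: no change
So after constraint 1: D(Y) = {2,3,4,5}

Answer: {2,3,4,5}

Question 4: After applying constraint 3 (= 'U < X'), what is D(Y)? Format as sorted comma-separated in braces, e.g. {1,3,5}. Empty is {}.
Constraint 1 (Y != X) on D(Y)={2,3,4,5} D(X)={2,4,5}: no change
Constraint 2 (U < X) on D(U)={2,3,4,5,6} D(X)={2,4,5}: U {2,3,4,5,6}->{2,3,4}; X {2,4,5}->{4,5}
Constraint 3 (U < X) on D(U)={2,3,4} D(X)={4,5}: no change
So after constraint 3: D(Y) = {2,3,4,5}

Answer: {2,3,4,5}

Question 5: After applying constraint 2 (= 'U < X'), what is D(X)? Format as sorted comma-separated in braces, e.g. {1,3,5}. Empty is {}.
Constraint 1 (Y != X) on D(Y)={2,3,4,5} D(X)={2,4,5}: no change
Constraint 2 (U < X) on D(U)={2,3,4,5,6} D(X)={2,4,5}: U {2,3,4,5,6}->{2,3,4}; X {2,4,5}->{4,5}
So after constraint 2: D(X) = {4,5}

Answer: {4,5}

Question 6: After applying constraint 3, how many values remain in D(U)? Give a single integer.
Constraint 1 (Y != X) on D(Y)={2,3,4,5} D(X)={2,4,5}: no change
Constraint 2 (U < X) on D(U)={2,3,4,5,6} D(X)={2,4,5}: U {2,3,4,5,6}->{2,3,4}; X {2,4,5}->{4,5}
Constraint 3 (U < X) on D(U)={2,3,4} D(X)={4,5}: no change
So after constraint 3: D(U)={2,3,4}, size = 3

Answer: 3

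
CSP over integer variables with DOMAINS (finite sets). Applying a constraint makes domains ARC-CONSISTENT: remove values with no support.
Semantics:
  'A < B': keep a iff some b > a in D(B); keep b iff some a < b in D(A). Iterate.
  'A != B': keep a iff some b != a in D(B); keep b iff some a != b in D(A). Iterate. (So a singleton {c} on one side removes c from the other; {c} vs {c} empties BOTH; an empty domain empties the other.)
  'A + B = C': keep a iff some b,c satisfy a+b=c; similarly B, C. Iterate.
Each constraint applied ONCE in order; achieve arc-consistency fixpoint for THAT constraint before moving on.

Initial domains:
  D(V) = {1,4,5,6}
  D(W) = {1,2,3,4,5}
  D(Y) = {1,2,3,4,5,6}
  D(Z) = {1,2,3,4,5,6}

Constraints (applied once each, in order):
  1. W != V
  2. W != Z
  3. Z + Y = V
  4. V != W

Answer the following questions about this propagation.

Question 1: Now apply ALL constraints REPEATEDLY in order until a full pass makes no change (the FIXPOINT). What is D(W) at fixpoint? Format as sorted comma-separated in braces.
Answer: {1,2,3,4,5}

Derivation:
pass 0 (initial): D(W)={1,2,3,4,5}
pass 1: V {1,4,5,6}->{4,5,6}; Y {1,2,3,4,5,6}->{1,2,3,4,5}; Z {1,2,3,4,5,6}->{1,2,3,4,5}
pass 2: no change
Fixpoint after 2 passes: D(W) = {1,2,3,4,5}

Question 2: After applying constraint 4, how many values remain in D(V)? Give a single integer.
Answer: 3

Derivation:
Constraint 1 (W != V) on D(W)={1,2,3,4,5} D(V)={1,4,5,6}: no change
Constraint 2 (W != Z) on D(W)={1,2,3,4,5} D(Z)={1,2,3,4,5,6}: no change
Constraint 3 (Z + Y = V) on D(Z)={1,2,3,4,5,6} D(Y)={1,2,3,4,5,6} D(V)={1,4,5,6}: Z {1,2,3,4,5,6}->{1,2,3,4,5}; Y {1,2,3,4,5,6}->{1,2,3,4,5}; V {1,4,5,6}->{4,5,6}
Constraint 4 (V != W) on D(V)={4,5,6} D(W)={1,2,3,4,5}: no change
So after constraint 4: D(V)={4,5,6}, size = 3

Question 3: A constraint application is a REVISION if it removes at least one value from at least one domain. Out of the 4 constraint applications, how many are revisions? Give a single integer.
Constraint 1 (W != V) on D(W)={1,2,3,4,5} D(V)={1,4,5,6}: no change => not a revision
Constraint 2 (W != Z) on D(W)={1,2,3,4,5} D(Z)={1,2,3,4,5,6}: no change => not a revision
Constraint 3 (Z + Y = V) on D(Z)={1,2,3,4,5,6} D(Y)={1,2,3,4,5,6} D(V)={1,4,5,6}: Z {1,2,3,4,5,6}->{1,2,3,4,5}; Y {1,2,3,4,5,6}->{1,2,3,4,5}; V {1,4,5,6}->{4,5,6} => REVISION
Constraint 4 (V != W) on D(V)={4,5,6} D(W)={1,2,3,4,5}: no change => not a revision
Total revisions = 1

Answer: 1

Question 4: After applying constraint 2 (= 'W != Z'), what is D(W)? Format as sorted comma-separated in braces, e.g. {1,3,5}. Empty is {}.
Constraint 1 (W != V) on D(W)={1,2,3,4,5} D(V)={1,4,5,6}: no change
Constraint 2 (W != Z) on D(W)={1,2,3,4,5} D(Z)={1,2,3,4,5,6}: no change
So after constraint 2: D(W) = {1,2,3,4,5}

Answer: {1,2,3,4,5}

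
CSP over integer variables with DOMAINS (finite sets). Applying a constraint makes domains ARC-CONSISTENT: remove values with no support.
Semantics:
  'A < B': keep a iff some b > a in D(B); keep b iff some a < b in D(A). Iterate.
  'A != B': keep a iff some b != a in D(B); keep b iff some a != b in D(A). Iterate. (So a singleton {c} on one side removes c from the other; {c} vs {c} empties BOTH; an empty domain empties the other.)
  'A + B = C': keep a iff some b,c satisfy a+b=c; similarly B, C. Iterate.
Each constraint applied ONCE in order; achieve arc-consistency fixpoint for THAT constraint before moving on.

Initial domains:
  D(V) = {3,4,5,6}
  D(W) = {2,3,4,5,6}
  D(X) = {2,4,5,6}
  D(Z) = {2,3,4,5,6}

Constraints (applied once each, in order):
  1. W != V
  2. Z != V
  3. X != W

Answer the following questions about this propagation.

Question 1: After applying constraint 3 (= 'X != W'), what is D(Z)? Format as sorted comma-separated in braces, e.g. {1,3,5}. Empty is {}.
Answer: {2,3,4,5,6}

Derivation:
Constraint 1 (W != V) on D(W)={2,3,4,5,6} D(V)={3,4,5,6}: no change
Constraint 2 (Z != V) on D(Z)={2,3,4,5,6} D(V)={3,4,5,6}: no change
Constraint 3 (X != W) on D(X)={2,4,5,6} D(W)={2,3,4,5,6}: no change
So after constraint 3: D(Z) = {2,3,4,5,6}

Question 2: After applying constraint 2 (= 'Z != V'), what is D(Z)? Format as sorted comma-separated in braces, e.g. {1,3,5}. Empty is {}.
Constraint 1 (W != V) on D(W)={2,3,4,5,6} D(V)={3,4,5,6}: no change
Constraint 2 (Z != V) on D(Z)={2,3,4,5,6} D(V)={3,4,5,6}: no change
So after constraint 2: D(Z) = {2,3,4,5,6}

Answer: {2,3,4,5,6}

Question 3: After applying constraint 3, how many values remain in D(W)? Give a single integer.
Answer: 5

Derivation:
Constraint 1 (W != V) on D(W)={2,3,4,5,6} D(V)={3,4,5,6}: no change
Constraint 2 (Z != V) on D(Z)={2,3,4,5,6} D(V)={3,4,5,6}: no change
Constraint 3 (X != W) on D(X)={2,4,5,6} D(W)={2,3,4,5,6}: no change
So after constraint 3: D(W)={2,3,4,5,6}, size = 5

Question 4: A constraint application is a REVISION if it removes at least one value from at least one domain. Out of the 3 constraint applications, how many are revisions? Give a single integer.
Answer: 0

Derivation:
Constraint 1 (W != V) on D(W)={2,3,4,5,6} D(V)={3,4,5,6}: no change => not a revision
Constraint 2 (Z != V) on D(Z)={2,3,4,5,6} D(V)={3,4,5,6}: no change => not a revision
Constraint 3 (X != W) on D(X)={2,4,5,6} D(W)={2,3,4,5,6}: no change => not a revision
Total revisions = 0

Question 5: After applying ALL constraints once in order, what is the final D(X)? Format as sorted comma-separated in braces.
Constraint 1 (W != V) on D(W)={2,3,4,5,6} D(V)={3,4,5,6}: no change
Constraint 2 (Z != V) on D(Z)={2,3,4,5,6} D(V)={3,4,5,6}: no change
Constraint 3 (X != W) on D(X)={2,4,5,6} D(W)={2,3,4,5,6}: no change
So after all 3 constraints: D(X) = {2,4,5,6}

Answer: {2,4,5,6}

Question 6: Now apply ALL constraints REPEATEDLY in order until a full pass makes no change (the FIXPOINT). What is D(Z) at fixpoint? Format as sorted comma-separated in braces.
Answer: {2,3,4,5,6}

Derivation:
pass 0 (initial): D(Z)={2,3,4,5,6}
pass 1: no change
Fixpoint after 1 passes: D(Z) = {2,3,4,5,6}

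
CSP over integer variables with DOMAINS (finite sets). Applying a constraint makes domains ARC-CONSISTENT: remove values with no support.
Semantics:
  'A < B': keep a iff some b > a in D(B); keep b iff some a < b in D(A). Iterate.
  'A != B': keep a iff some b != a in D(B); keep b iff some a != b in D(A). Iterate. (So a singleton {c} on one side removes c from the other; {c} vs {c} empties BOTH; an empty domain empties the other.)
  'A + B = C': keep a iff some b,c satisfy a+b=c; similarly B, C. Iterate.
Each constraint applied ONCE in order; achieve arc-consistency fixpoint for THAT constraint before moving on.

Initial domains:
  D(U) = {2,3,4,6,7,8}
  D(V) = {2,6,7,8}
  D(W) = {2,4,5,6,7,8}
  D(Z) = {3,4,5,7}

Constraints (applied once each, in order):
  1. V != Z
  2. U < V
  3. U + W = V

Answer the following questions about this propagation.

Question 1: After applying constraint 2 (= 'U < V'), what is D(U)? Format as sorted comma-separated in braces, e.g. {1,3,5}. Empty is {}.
Constraint 1 (V != Z) on D(V)={2,6,7,8} D(Z)={3,4,5,7}: no change
Constraint 2 (U < V) on D(U)={2,3,4,6,7,8} D(V)={2,6,7,8}: U {2,3,4,6,7,8}->{2,3,4,6,7}; V {2,6,7,8}->{6,7,8}
So after constraint 2: D(U) = {2,3,4,6,7}

Answer: {2,3,4,6,7}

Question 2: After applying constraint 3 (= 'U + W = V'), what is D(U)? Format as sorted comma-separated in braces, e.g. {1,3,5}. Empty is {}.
Constraint 1 (V != Z) on D(V)={2,6,7,8} D(Z)={3,4,5,7}: no change
Constraint 2 (U < V) on D(U)={2,3,4,6,7,8} D(V)={2,6,7,8}: U {2,3,4,6,7,8}->{2,3,4,6,7}; V {2,6,7,8}->{6,7,8}
Constraint 3 (U + W = V) on D(U)={2,3,4,6,7} D(W)={2,4,5,6,7,8} D(V)={6,7,8}: U {2,3,4,6,7}->{2,3,4,6}; W {2,4,5,6,7,8}->{2,4,5,6}
So after constraint 3: D(U) = {2,3,4,6}

Answer: {2,3,4,6}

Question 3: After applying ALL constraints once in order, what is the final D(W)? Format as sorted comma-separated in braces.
Answer: {2,4,5,6}

Derivation:
Constraint 1 (V != Z) on D(V)={2,6,7,8} D(Z)={3,4,5,7}: no change
Constraint 2 (U < V) on D(U)={2,3,4,6,7,8} D(V)={2,6,7,8}: U {2,3,4,6,7,8}->{2,3,4,6,7}; V {2,6,7,8}->{6,7,8}
Constraint 3 (U + W = V) on D(U)={2,3,4,6,7} D(W)={2,4,5,6,7,8} D(V)={6,7,8}: U {2,3,4,6,7}->{2,3,4,6}; W {2,4,5,6,7,8}->{2,4,5,6}
So after all 3 constraints: D(W) = {2,4,5,6}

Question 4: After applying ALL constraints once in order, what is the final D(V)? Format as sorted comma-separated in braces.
Answer: {6,7,8}

Derivation:
Constraint 1 (V != Z) on D(V)={2,6,7,8} D(Z)={3,4,5,7}: no change
Constraint 2 (U < V) on D(U)={2,3,4,6,7,8} D(V)={2,6,7,8}: U {2,3,4,6,7,8}->{2,3,4,6,7}; V {2,6,7,8}->{6,7,8}
Constraint 3 (U + W = V) on D(U)={2,3,4,6,7} D(W)={2,4,5,6,7,8} D(V)={6,7,8}: U {2,3,4,6,7}->{2,3,4,6}; W {2,4,5,6,7,8}->{2,4,5,6}
So after all 3 constraints: D(V) = {6,7,8}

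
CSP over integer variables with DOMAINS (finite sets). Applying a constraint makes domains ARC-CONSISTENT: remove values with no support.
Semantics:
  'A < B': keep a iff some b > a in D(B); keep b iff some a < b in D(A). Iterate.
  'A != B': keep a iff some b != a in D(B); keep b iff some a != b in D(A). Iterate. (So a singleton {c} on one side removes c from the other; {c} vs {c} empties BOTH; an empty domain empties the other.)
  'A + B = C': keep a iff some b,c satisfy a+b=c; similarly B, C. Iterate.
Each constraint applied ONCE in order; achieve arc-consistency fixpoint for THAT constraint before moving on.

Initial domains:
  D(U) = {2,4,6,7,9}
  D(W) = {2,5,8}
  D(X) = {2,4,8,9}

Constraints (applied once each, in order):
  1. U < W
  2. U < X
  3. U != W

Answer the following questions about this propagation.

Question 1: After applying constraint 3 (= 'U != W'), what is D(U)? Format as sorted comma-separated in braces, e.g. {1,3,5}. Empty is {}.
Answer: {2,4,6,7}

Derivation:
Constraint 1 (U < W) on D(U)={2,4,6,7,9} D(W)={2,5,8}: U {2,4,6,7,9}->{2,4,6,7}; W {2,5,8}->{5,8}
Constraint 2 (U < X) on D(U)={2,4,6,7} D(X)={2,4,8,9}: X {2,4,8,9}->{4,8,9}
Constraint 3 (U != W) on D(U)={2,4,6,7} D(W)={5,8}: no change
So after constraint 3: D(U) = {2,4,6,7}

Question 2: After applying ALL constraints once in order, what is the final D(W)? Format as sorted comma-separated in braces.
Constraint 1 (U < W) on D(U)={2,4,6,7,9} D(W)={2,5,8}: U {2,4,6,7,9}->{2,4,6,7}; W {2,5,8}->{5,8}
Constraint 2 (U < X) on D(U)={2,4,6,7} D(X)={2,4,8,9}: X {2,4,8,9}->{4,8,9}
Constraint 3 (U != W) on D(U)={2,4,6,7} D(W)={5,8}: no change
So after all 3 constraints: D(W) = {5,8}

Answer: {5,8}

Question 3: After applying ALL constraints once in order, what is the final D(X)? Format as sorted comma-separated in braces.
Constraint 1 (U < W) on D(U)={2,4,6,7,9} D(W)={2,5,8}: U {2,4,6,7,9}->{2,4,6,7}; W {2,5,8}->{5,8}
Constraint 2 (U < X) on D(U)={2,4,6,7} D(X)={2,4,8,9}: X {2,4,8,9}->{4,8,9}
Constraint 3 (U != W) on D(U)={2,4,6,7} D(W)={5,8}: no change
So after all 3 constraints: D(X) = {4,8,9}

Answer: {4,8,9}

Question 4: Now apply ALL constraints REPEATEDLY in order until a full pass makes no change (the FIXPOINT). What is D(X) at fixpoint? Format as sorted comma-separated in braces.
pass 0 (initial): D(X)={2,4,8,9}
pass 1: U {2,4,6,7,9}->{2,4,6,7}; W {2,5,8}->{5,8}; X {2,4,8,9}->{4,8,9}
pass 2: no change
Fixpoint after 2 passes: D(X) = {4,8,9}

Answer: {4,8,9}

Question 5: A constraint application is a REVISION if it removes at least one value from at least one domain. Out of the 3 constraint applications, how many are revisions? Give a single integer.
Answer: 2

Derivation:
Constraint 1 (U < W) on D(U)={2,4,6,7,9} D(W)={2,5,8}: U {2,4,6,7,9}->{2,4,6,7}; W {2,5,8}->{5,8} => REVISION
Constraint 2 (U < X) on D(U)={2,4,6,7} D(X)={2,4,8,9}: X {2,4,8,9}->{4,8,9} => REVISION
Constraint 3 (U != W) on D(U)={2,4,6,7} D(W)={5,8}: no change => not a revision
Total revisions = 2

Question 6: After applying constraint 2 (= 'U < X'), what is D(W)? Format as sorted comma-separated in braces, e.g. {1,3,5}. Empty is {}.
Constraint 1 (U < W) on D(U)={2,4,6,7,9} D(W)={2,5,8}: U {2,4,6,7,9}->{2,4,6,7}; W {2,5,8}->{5,8}
Constraint 2 (U < X) on D(U)={2,4,6,7} D(X)={2,4,8,9}: X {2,4,8,9}->{4,8,9}
So after constraint 2: D(W) = {5,8}

Answer: {5,8}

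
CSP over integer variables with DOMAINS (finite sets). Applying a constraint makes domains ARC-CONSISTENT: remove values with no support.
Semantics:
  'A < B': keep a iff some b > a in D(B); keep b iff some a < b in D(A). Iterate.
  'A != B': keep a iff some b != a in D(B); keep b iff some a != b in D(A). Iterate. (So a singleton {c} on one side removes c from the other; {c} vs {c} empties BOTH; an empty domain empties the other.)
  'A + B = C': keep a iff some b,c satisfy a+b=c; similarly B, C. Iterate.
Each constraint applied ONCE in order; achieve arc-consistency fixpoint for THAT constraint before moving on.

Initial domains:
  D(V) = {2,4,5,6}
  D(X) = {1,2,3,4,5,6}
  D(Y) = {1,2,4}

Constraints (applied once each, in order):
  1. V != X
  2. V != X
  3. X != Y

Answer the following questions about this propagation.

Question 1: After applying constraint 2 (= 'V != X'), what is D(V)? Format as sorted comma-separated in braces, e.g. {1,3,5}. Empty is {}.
Answer: {2,4,5,6}

Derivation:
Constraint 1 (V != X) on D(V)={2,4,5,6} D(X)={1,2,3,4,5,6}: no change
Constraint 2 (V != X) on D(V)={2,4,5,6} D(X)={1,2,3,4,5,6}: no change
So after constraint 2: D(V) = {2,4,5,6}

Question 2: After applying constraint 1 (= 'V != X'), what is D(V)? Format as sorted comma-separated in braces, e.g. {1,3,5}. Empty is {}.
Constraint 1 (V != X) on D(V)={2,4,5,6} D(X)={1,2,3,4,5,6}: no change
So after constraint 1: D(V) = {2,4,5,6}

Answer: {2,4,5,6}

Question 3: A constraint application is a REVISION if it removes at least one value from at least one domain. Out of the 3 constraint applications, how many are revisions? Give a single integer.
Constraint 1 (V != X) on D(V)={2,4,5,6} D(X)={1,2,3,4,5,6}: no change => not a revision
Constraint 2 (V != X) on D(V)={2,4,5,6} D(X)={1,2,3,4,5,6}: no change => not a revision
Constraint 3 (X != Y) on D(X)={1,2,3,4,5,6} D(Y)={1,2,4}: no change => not a revision
Total revisions = 0

Answer: 0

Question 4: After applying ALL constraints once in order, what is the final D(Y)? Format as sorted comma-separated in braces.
Answer: {1,2,4}

Derivation:
Constraint 1 (V != X) on D(V)={2,4,5,6} D(X)={1,2,3,4,5,6}: no change
Constraint 2 (V != X) on D(V)={2,4,5,6} D(X)={1,2,3,4,5,6}: no change
Constraint 3 (X != Y) on D(X)={1,2,3,4,5,6} D(Y)={1,2,4}: no change
So after all 3 constraints: D(Y) = {1,2,4}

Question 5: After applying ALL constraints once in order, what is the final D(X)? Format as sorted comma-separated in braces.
Constraint 1 (V != X) on D(V)={2,4,5,6} D(X)={1,2,3,4,5,6}: no change
Constraint 2 (V != X) on D(V)={2,4,5,6} D(X)={1,2,3,4,5,6}: no change
Constraint 3 (X != Y) on D(X)={1,2,3,4,5,6} D(Y)={1,2,4}: no change
So after all 3 constraints: D(X) = {1,2,3,4,5,6}

Answer: {1,2,3,4,5,6}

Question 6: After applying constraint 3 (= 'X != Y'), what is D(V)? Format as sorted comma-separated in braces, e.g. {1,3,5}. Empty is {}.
Constraint 1 (V != X) on D(V)={2,4,5,6} D(X)={1,2,3,4,5,6}: no change
Constraint 2 (V != X) on D(V)={2,4,5,6} D(X)={1,2,3,4,5,6}: no change
Constraint 3 (X != Y) on D(X)={1,2,3,4,5,6} D(Y)={1,2,4}: no change
So after constraint 3: D(V) = {2,4,5,6}

Answer: {2,4,5,6}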